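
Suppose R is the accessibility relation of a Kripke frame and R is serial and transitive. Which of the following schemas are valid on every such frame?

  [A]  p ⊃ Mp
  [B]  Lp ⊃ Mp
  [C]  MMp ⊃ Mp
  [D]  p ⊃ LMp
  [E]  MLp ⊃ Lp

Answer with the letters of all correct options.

(A) p ⊃ Mp is the dual of axiom T; it is valid on a frame exactly when R is reflexive. Such an R need not be reflexive, so not valid.
(B) Lp ⊃ Mp is axiom D; it is valid on a frame exactly when R is serial. Every such R is serial, so valid.
(C) the dual of axiom 4: valid iff R is transitive. Every such R is transitive — valid.
(D) p ⊃ LMp is axiom B; it is valid on a frame exactly when R is symmetric. Such an R need not be symmetric, so not valid.
(E) MLp ⊃ Lp is the dual of axiom 5; it is valid on a frame exactly when R is euclidean. Such an R need not be euclidean, so not valid.

B, C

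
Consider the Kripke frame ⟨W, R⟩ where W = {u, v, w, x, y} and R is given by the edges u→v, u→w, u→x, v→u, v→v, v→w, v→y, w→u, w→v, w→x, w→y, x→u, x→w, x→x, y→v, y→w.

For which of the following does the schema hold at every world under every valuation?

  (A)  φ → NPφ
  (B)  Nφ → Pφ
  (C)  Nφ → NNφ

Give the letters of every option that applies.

A, B

R is symmetric: every R-edge is matched by its reverse.
R is not transitive: u R v and v R u but not u R u.
R is serial: every world has an R-successor.
(A) φ → NPφ (axiom B) characterises the symmetric frames. R is symmetric — valid.
(B) axiom D: valid iff R is serial. R is serial — valid.
(C) Nφ → NNφ is axiom 4; it is valid on a frame exactly when R is transitive. R is not transitive, so not valid.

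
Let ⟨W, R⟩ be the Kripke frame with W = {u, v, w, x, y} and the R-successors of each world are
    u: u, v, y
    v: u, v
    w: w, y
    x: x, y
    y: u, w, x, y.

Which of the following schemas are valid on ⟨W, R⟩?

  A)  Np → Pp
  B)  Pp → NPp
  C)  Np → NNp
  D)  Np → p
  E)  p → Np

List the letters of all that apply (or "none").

A, D

R is reflexive: each world relates to itself.
R is not transitive: u R y and y R w but not u R w.
R is not euclidean: u R v and u R y but not v R y.
R is serial: every world has an R-successor.
R is not a subset of the identity: u R v with u ≠ v.
(A) Np → Pp is axiom D; it is valid on a frame exactly when R is serial. R is serial, so valid.
(B) Pp → NPp is axiom 5; it is valid on a frame exactly when R is euclidean. R is not euclidean, so not valid.
(C) Np → NNp is axiom 4; it is valid on a frame exactly when R is transitive. R is not transitive, so not valid.
(D) Np → p is axiom T; it is valid on a frame exactly when R is reflexive. R is reflexive, so valid.
(E) p → Np (equivalent to ◇p→p) corresponds to R being a subset of the identity. Here R ⊄ identity, so not valid.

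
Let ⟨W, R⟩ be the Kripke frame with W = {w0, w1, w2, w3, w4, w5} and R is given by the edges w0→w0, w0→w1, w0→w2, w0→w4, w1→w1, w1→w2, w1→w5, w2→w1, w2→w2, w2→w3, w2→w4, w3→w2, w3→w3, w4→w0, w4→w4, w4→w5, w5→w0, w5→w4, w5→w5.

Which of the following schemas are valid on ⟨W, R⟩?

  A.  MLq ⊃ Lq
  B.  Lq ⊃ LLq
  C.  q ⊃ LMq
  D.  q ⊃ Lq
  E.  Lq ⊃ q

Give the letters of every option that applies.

E

R is reflexive: each world relates to itself.
R is not symmetric: w0 R w1 but not w1 R w0.
R is not transitive: w0 R w1 and w1 R w5 but not w0 R w5.
R is not euclidean: w0 R w1 and w0 R w0 but not w1 R w0.
R is not a subset of the identity: w0 R w1 with w0 ≠ w1.
(A) MLq ⊃ Lq is the dual of axiom 5; it is valid on a frame exactly when R is euclidean. R is not euclidean, so not valid.
(B) Lq ⊃ LLq is axiom 4; it is valid on a frame exactly when R is transitive. R is not transitive, so not valid.
(C) axiom B: valid iff R is symmetric. R is not symmetric — not valid.
(D) q ⊃ Lq is valid only on frames where every R-edge is a self-loop. Here R ⊄ identity — not valid.
(E) Lq ⊃ q is axiom T, which corresponds to reflexivity. R is reflexive — valid.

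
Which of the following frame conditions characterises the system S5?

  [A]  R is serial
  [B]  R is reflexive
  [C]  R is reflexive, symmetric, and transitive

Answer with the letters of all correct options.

C

(A) this class determines D, not S5.
(B) this class determines T (= KT), not S5.
(C) S5 is sound and complete for exactly this class.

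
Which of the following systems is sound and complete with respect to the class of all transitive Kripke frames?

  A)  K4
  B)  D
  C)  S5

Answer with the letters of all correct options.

(A) K4 is determined by exactly this class.
(B) D is determined by the class of serial frames.
(C) S5 is determined by the class of reflexive, symmetric, and transitive frames.

A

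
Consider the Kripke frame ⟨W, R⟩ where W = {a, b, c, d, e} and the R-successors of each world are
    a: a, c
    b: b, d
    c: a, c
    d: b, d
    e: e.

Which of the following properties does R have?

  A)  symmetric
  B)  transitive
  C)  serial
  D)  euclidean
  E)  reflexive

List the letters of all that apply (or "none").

A, B, C, D, E

(A) symmetric: every R-edge is matched by its reverse.
(B) transitive: R is closed under composition.
(C) serial: every world has an R-successor.
(D) euclidean: any two R-successors of the same world are R-related.
(E) reflexive: each world relates to itself.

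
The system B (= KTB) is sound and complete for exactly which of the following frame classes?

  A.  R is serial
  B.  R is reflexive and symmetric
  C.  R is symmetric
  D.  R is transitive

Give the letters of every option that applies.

B

(A) this class determines D, not B (= KTB).
(B) B (= KTB) is sound and complete for exactly this class.
(C) this class determines KB, not B (= KTB).
(D) this class determines K4, not B (= KTB).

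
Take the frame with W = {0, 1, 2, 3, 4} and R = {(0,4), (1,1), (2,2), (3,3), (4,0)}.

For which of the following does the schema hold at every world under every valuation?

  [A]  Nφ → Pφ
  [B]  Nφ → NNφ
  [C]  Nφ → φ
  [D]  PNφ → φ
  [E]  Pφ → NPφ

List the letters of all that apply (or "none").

R is not reflexive: not 0 R 0.
R is symmetric: every R-edge is matched by its reverse.
R is not transitive: 0 R 4 and 4 R 0 but not 0 R 0.
R is not euclidean: 0 R 4 and 0 R 4 but not 4 R 4.
R is serial: every world has an R-successor.
(A) Nφ → Pφ (axiom D) characterises the serial frames. R is serial — valid.
(B) Nφ → NNφ (axiom 4) characterises the transitive frames. R is not transitive — not valid.
(C) Nφ → φ (axiom T) characterises the reflexive frames. R is not reflexive — not valid.
(D) PNφ → φ is the dual of axiom B, which corresponds to symmetry. R is symmetric — valid.
(E) Pφ → NPφ is axiom 5, which corresponds to the euclidean property. R is not euclidean — not valid.

A, D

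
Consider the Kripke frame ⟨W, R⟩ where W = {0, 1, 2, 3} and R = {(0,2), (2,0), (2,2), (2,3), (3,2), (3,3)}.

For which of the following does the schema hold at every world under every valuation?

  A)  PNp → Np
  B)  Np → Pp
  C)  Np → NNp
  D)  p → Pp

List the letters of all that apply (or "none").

none

R is not reflexive: not 0 R 0.
R is not transitive: 0 R 2 and 2 R 0 but not 0 R 0.
R is not euclidean: 2 R 0 and 2 R 3 but not 0 R 3.
R is not serial: 1 has no R-successor.
(A) PNp → Np (the dual of axiom 5) characterises the euclidean frames. R is not euclidean — not valid.
(B) Np → Pp is axiom D, which corresponds to seriality. R is not serial — not valid.
(C) axiom 4: valid iff R is transitive. R is not transitive — not valid.
(D) p → Pp is the dual of axiom T; it is valid on a frame exactly when R is reflexive. R is not reflexive, so not valid.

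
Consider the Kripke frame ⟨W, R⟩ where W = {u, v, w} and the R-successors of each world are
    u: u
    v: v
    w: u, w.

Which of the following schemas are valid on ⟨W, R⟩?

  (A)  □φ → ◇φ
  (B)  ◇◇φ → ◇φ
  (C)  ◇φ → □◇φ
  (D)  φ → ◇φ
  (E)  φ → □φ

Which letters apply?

R is reflexive: each world relates to itself.
R is transitive: R is closed under composition.
R is not euclidean: w R u and w R w but not u R w.
R is serial: every world has an R-successor.
R is not a subset of the identity: w R u with w ≠ u.
(A) □φ → ◇φ is axiom D; it is valid on a frame exactly when R is serial. R is serial, so valid.
(B) ◇◇φ → ◇φ (the dual of axiom 4) characterises the transitive frames. R is transitive — valid.
(C) ◇φ → □◇φ is axiom 5; it is valid on a frame exactly when R is euclidean. R is not euclidean, so not valid.
(D) φ → ◇φ is the dual of axiom T; it is valid on a frame exactly when R is reflexive. R is reflexive, so valid.
(E) φ → □φ is equivalent to ◇p→p; it holds exactly when R ⊆ identity. Here R ⊄ identity — not valid.

A, B, D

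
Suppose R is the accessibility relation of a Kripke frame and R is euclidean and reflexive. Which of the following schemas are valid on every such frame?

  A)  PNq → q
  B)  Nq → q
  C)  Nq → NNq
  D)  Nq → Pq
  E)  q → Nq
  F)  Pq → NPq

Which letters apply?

A reflexive euclidean relation is also symmetric (from wRw and wRv the euclidean condition gives vRw) and hence transitive; it is an equivalence relation.
(A) the dual of axiom B: valid iff R is symmetric. Every such R is symmetric — valid.
(B) Nq → q is axiom T, which corresponds to reflexivity. Every such R is reflexive — valid.
(C) axiom 4: valid iff R is transitive. Every such R is transitive — valid.
(D) Nq → Pq (axiom D) characterises the serial frames. Every such R is serial — valid.
(E) q → Nq is valid only on frames where every R-edge is a self-loop. Such an R need not be a subset of the identity — not valid.
(F) Pq → NPq is axiom 5, which corresponds to the euclidean property. Every such R is euclidean — valid.

A, B, C, D, F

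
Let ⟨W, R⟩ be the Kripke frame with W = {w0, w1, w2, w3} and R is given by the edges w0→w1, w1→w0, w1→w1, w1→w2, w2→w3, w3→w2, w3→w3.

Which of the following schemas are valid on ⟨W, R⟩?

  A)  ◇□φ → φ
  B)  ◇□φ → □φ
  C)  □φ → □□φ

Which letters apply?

R is not symmetric: w1 R w2 but not w2 R w1.
R is not transitive: w0 R w1 and w1 R w0 but not w0 R w0.
R is not euclidean: w1 R w0 and w1 R w2 but not w0 R w2.
(A) ◇□φ → φ (the dual of axiom B) characterises the symmetric frames. R is not symmetric — not valid.
(B) ◇□φ → □φ is the dual of axiom 5, which corresponds to the euclidean property. R is not euclidean — not valid.
(C) □φ → □□φ (axiom 4) characterises the transitive frames. R is not transitive — not valid.

none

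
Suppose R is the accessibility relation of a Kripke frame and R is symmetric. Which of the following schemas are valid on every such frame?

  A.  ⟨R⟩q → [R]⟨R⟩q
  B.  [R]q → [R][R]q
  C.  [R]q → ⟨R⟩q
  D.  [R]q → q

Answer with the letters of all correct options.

(A) ⟨R⟩q → [R]⟨R⟩q (axiom 5) characterises the euclidean frames. Such an R need not be euclidean — not valid.
(B) [R]q → [R][R]q (axiom 4) characterises the transitive frames. Such an R need not be transitive — not valid.
(C) [R]q → ⟨R⟩q (axiom D) characterises the serial frames. Such an R need not be serial — not valid.
(D) axiom T: valid iff R is reflexive. Such an R need not be reflexive — not valid.

none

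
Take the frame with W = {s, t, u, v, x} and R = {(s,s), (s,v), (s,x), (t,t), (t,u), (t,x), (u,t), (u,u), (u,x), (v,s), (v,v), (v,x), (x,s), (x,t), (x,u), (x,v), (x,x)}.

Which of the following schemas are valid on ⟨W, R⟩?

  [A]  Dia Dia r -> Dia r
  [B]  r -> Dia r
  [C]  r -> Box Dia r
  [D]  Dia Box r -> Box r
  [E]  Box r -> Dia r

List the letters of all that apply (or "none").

B, C, E

R is reflexive: each world relates to itself.
R is symmetric: every R-edge is matched by its reverse.
R is not transitive: s R x and x R t but not s R t.
R is not euclidean: x R s and x R t but not s R t.
R is serial: every world has an R-successor.
(A) the dual of axiom 4: valid iff R is transitive. R is not transitive — not valid.
(B) r -> Dia r is the dual of axiom T, which corresponds to reflexivity. R is reflexive — valid.
(C) axiom B: valid iff R is symmetric. R is symmetric — valid.
(D) Dia Box r -> Box r is the dual of axiom 5, which corresponds to the euclidean property. R is not euclidean — not valid.
(E) Box r -> Dia r is axiom D; it is valid on a frame exactly when R is serial. R is serial, so valid.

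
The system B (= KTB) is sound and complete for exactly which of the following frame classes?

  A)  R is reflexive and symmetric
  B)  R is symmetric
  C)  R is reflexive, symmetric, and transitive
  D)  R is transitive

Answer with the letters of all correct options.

(A) B (= KTB) is sound and complete for exactly this class.
(B) this class determines KB, not B (= KTB).
(C) this class determines S5, not B (= KTB).
(D) this class determines K4, not B (= KTB).

A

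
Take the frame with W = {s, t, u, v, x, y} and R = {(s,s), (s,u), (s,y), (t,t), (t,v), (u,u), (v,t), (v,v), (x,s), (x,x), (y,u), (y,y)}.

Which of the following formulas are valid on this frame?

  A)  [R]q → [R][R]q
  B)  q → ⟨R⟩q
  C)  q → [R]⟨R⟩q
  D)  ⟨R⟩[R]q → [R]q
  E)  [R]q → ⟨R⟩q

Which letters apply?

R is reflexive: each world relates to itself.
R is not symmetric: s R u but not u R s.
R is not transitive: x R s and s R u but not x R u.
R is not euclidean: s R u and s R s but not u R s.
R is serial: every world has an R-successor.
(A) [R]q → [R][R]q is axiom 4; it is valid on a frame exactly when R is transitive. R is not transitive, so not valid.
(B) q → ⟨R⟩q (the dual of axiom T) characterises the reflexive frames. R is reflexive — valid.
(C) q → [R]⟨R⟩q (axiom B) characterises the symmetric frames. R is not symmetric — not valid.
(D) ⟨R⟩[R]q → [R]q is the dual of axiom 5, which corresponds to the euclidean property. R is not euclidean — not valid.
(E) [R]q → ⟨R⟩q is axiom D; it is valid on a frame exactly when R is serial. R is serial, so valid.

B, E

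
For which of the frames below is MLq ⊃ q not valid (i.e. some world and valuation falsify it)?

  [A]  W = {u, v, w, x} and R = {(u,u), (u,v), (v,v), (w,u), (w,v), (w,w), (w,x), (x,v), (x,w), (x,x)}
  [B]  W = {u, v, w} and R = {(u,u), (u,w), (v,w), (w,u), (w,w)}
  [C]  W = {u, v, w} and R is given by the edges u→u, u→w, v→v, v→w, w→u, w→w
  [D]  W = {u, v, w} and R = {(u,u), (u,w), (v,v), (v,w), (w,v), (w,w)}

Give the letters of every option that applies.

The schema MLq ⊃ q is the dual of axiom B; it is valid on a frame iff R is symmetric.
(A) R is not symmetric (u R v but not v R u), so the schema fails here.
(B) R is not symmetric (v R w but not w R v), so the schema fails here.
(C) R is not symmetric (v R w but not w R v), so the schema fails here.
(D) R is not symmetric (u R w but not w R u), so the schema fails here.

A, B, C, D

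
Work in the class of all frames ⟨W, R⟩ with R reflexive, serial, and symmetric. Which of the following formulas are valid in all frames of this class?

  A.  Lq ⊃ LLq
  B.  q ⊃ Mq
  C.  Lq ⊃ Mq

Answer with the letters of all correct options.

B, C

(A) Lq ⊃ LLq is axiom 4, which corresponds to transitivity. Such an R need not be transitive — not valid.
(B) q ⊃ Mq (the dual of axiom T) characterises the reflexive frames. Every such R is reflexive — valid.
(C) Lq ⊃ Mq (axiom D) characterises the serial frames. Every such R is serial — valid.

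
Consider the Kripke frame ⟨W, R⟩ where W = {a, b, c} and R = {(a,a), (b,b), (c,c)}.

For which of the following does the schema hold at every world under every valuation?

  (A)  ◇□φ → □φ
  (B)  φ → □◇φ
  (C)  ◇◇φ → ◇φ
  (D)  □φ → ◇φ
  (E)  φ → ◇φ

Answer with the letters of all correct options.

A, B, C, D, E

R is reflexive: each world relates to itself.
R is symmetric: every R-edge is matched by its reverse.
R is transitive: R is closed under composition.
R is euclidean: any two R-successors of the same world are R-related.
R is serial: every world has an R-successor.
(A) ◇□φ → □φ is the dual of axiom 5; it is valid on a frame exactly when R is euclidean. R is euclidean, so valid.
(B) φ → □◇φ (axiom B) characterises the symmetric frames. R is symmetric — valid.
(C) the dual of axiom 4: valid iff R is transitive. R is transitive — valid.
(D) axiom D: valid iff R is serial. R is serial — valid.
(E) φ → ◇φ (the dual of axiom T) characterises the reflexive frames. R is reflexive — valid.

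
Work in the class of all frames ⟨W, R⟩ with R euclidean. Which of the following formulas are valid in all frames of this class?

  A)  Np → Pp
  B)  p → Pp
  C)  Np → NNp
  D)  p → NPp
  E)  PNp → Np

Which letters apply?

(A) Np → Pp is axiom D; it is valid on a frame exactly when R is serial. Such an R need not be serial, so not valid.
(B) p → Pp (the dual of axiom T) characterises the reflexive frames. Such an R need not be reflexive — not valid.
(C) Np → NNp is axiom 4; it is valid on a frame exactly when R is transitive. Such an R need not be transitive, so not valid.
(D) p → NPp (axiom B) characterises the symmetric frames. Such an R need not be symmetric — not valid.
(E) the dual of axiom 5: valid iff R is euclidean. Every such R is euclidean — valid.

E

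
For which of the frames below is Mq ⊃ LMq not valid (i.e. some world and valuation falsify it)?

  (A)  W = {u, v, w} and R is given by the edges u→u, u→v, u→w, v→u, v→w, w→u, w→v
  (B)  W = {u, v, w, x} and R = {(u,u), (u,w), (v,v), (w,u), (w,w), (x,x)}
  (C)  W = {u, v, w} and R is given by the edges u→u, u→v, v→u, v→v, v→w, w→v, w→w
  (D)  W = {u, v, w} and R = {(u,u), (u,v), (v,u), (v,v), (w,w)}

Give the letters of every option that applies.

The schema Mq ⊃ LMq is axiom 5; it is valid on a frame iff R is euclidean.
(A) R is not euclidean (u R v and u R v but not v R v), so the schema fails here.
(B) R is euclidean (any two R-successors of the same world are R-related), so the schema is valid here.
(C) R is not euclidean (v R u and v R w but not u R w), so the schema fails here.
(D) R is euclidean (any two R-successors of the same world are R-related), so the schema is valid here.

A, C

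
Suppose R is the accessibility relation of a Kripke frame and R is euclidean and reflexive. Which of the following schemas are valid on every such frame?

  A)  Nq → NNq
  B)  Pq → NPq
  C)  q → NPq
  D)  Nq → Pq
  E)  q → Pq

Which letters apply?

A, B, C, D, E

A reflexive euclidean relation is also symmetric (from wRw and wRv the euclidean condition gives vRw) and hence transitive; it is an equivalence relation.
(A) Nq → NNq (axiom 4) characterises the transitive frames. Every such R is transitive — valid.
(B) Pq → NPq (axiom 5) characterises the euclidean frames. Every such R is euclidean — valid.
(C) q → NPq is axiom B; it is valid on a frame exactly when R is symmetric. Every such R is symmetric, so valid.
(D) Nq → Pq (axiom D) characterises the serial frames. Every such R is serial — valid.
(E) q → Pq is the dual of axiom T; it is valid on a frame exactly when R is reflexive. Every such R is reflexive, so valid.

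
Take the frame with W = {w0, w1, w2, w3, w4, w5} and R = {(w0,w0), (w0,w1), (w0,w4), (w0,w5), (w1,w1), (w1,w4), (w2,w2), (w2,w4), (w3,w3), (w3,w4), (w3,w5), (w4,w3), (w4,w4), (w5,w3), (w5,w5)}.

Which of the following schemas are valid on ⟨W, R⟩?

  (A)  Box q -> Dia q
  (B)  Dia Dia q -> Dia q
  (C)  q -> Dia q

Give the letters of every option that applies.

R is reflexive: each world relates to itself.
R is not transitive: w0 R w4 and w4 R w3 but not w0 R w3.
R is serial: every world has an R-successor.
(A) Box q -> Dia q is axiom D; it is valid on a frame exactly when R is serial. R is serial, so valid.
(B) Dia Dia q -> Dia q is the dual of axiom 4, which corresponds to transitivity. R is not transitive — not valid.
(C) q -> Dia q is the dual of axiom T; it is valid on a frame exactly when R is reflexive. R is reflexive, so valid.

A, C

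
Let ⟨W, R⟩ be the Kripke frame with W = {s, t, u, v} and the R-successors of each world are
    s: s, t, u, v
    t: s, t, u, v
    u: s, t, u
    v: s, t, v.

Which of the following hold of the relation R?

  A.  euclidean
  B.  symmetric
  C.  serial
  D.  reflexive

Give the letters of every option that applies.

B, C, D

(A) not euclidean: s R u and s R v but not u R v.
(B) symmetric: every R-edge is matched by its reverse.
(C) serial: every world has an R-successor.
(D) reflexive: each world relates to itself.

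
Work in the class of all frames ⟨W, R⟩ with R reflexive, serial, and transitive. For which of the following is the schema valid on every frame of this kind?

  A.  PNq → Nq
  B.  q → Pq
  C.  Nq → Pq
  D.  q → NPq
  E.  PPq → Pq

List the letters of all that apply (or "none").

B, C, E

(A) PNq → Nq is the dual of axiom 5; it is valid on a frame exactly when R is euclidean. Such an R need not be euclidean, so not valid.
(B) the dual of axiom T: valid iff R is reflexive. Every such R is reflexive — valid.
(C) Nq → Pq (axiom D) characterises the serial frames. Every such R is serial — valid.
(D) axiom B: valid iff R is symmetric. Such an R need not be symmetric — not valid.
(E) the dual of axiom 4: valid iff R is transitive. Every such R is transitive — valid.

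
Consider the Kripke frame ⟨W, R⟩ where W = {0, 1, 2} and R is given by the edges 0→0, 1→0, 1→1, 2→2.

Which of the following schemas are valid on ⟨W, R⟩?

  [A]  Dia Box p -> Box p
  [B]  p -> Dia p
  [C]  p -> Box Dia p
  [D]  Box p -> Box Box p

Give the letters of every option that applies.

B, D

R is reflexive: each world relates to itself.
R is not symmetric: 1 R 0 but not 0 R 1.
R is transitive: R is closed under composition.
R is not euclidean: 1 R 0 and 1 R 1 but not 0 R 1.
(A) the dual of axiom 5: valid iff R is euclidean. R is not euclidean — not valid.
(B) p -> Dia p is the dual of axiom T, which corresponds to reflexivity. R is reflexive — valid.
(C) p -> Box Dia p is axiom B; it is valid on a frame exactly when R is symmetric. R is not symmetric, so not valid.
(D) Box p -> Box Box p (axiom 4) characterises the transitive frames. R is transitive — valid.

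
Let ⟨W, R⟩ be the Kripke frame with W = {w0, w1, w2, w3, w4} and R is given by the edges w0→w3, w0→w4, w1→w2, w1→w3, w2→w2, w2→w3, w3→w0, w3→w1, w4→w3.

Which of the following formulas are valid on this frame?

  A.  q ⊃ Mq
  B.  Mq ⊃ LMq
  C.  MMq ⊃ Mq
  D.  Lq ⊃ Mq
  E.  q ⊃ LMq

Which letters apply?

D

R is not reflexive: not w0 R w0.
R is not symmetric: w0 R w4 but not w4 R w0.
R is not transitive: w0 R w3 and w3 R w0 but not w0 R w0.
R is not euclidean: w0 R w3 and w0 R w4 but not w3 R w4.
R is serial: every world has an R-successor.
(A) q ⊃ Mq is the dual of axiom T; it is valid on a frame exactly when R is reflexive. R is not reflexive, so not valid.
(B) Mq ⊃ LMq (axiom 5) characterises the euclidean frames. R is not euclidean — not valid.
(C) MMq ⊃ Mq is the dual of axiom 4, which corresponds to transitivity. R is not transitive — not valid.
(D) Lq ⊃ Mq is axiom D, which corresponds to seriality. R is serial — valid.
(E) q ⊃ LMq is axiom B; it is valid on a frame exactly when R is symmetric. R is not symmetric, so not valid.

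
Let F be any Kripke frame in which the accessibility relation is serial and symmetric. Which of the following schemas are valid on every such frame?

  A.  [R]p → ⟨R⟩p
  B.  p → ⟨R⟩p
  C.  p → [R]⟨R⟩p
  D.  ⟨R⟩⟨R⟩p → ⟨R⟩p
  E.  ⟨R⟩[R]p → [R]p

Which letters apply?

(A) [R]p → ⟨R⟩p (axiom D) characterises the serial frames. Every such R is serial — valid.
(B) p → ⟨R⟩p is the dual of axiom T, which corresponds to reflexivity. Such an R need not be reflexive — not valid.
(C) axiom B: valid iff R is symmetric. Every such R is symmetric — valid.
(D) ⟨R⟩⟨R⟩p → ⟨R⟩p is the dual of axiom 4, which corresponds to transitivity. Such an R need not be transitive — not valid.
(E) the dual of axiom 5: valid iff R is euclidean. Such an R need not be euclidean — not valid.

A, C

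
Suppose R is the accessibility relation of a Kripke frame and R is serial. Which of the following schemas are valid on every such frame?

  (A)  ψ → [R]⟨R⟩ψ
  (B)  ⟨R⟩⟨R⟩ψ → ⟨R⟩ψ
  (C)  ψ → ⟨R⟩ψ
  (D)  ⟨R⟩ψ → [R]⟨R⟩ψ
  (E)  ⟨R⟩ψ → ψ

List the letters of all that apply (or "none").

(A) ψ → [R]⟨R⟩ψ is axiom B; it is valid on a frame exactly when R is symmetric. Such an R need not be symmetric, so not valid.
(B) ⟨R⟩⟨R⟩ψ → ⟨R⟩ψ is the dual of axiom 4; it is valid on a frame exactly when R is transitive. Such an R need not be transitive, so not valid.
(C) ψ → ⟨R⟩ψ (the dual of axiom T) characterises the reflexive frames. Such an R need not be reflexive — not valid.
(D) ⟨R⟩ψ → [R]⟨R⟩ψ is axiom 5, which corresponds to the euclidean property. Such an R need not be euclidean — not valid.
(E) ⟨R⟩ψ → ψ is the converse of T; it holds exactly when R ⊆ identity. Such an R need not be a subset of the identity — not valid.

none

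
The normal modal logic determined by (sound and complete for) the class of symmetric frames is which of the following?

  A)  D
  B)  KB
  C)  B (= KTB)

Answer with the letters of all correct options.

(A) D is determined by the class of serial frames.
(B) KB is determined by exactly this class.
(C) B (= KTB) is determined by the class of reflexive and symmetric frames.

B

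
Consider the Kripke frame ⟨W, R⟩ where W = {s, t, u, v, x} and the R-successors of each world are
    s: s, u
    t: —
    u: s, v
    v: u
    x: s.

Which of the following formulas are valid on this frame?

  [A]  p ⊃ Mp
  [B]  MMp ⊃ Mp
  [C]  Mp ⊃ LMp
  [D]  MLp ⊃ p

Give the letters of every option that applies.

R is not reflexive: not t R t.
R is not symmetric: x R s but not s R x.
R is not transitive: s R u and u R v but not s R v.
R is not euclidean: u R s and u R v but not s R v.
(A) the dual of axiom T: valid iff R is reflexive. R is not reflexive — not valid.
(B) MMp ⊃ Mp is the dual of axiom 4; it is valid on a frame exactly when R is transitive. R is not transitive, so not valid.
(C) Mp ⊃ LMp is axiom 5; it is valid on a frame exactly when R is euclidean. R is not euclidean, so not valid.
(D) MLp ⊃ p (the dual of axiom B) characterises the symmetric frames. R is not symmetric — not valid.

none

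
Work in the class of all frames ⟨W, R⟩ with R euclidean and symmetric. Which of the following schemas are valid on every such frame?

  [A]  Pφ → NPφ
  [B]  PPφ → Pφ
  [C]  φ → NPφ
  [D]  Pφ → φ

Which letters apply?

A symmetric euclidean relation is transitive (uRv and vRw give vRu by symmetry, then uRw by the euclidean condition, applied at v).
(A) Pφ → NPφ (axiom 5) characterises the euclidean frames. Every such R is euclidean — valid.
(B) the dual of axiom 4: valid iff R is transitive. Every such R is transitive — valid.
(C) φ → NPφ is axiom B, which corresponds to symmetry. Every such R is symmetric — valid.
(D) Pφ → φ (the converse of T) corresponds to R being a subset of the identity. Such an R need not be a subset of the identity, so not valid.

A, B, C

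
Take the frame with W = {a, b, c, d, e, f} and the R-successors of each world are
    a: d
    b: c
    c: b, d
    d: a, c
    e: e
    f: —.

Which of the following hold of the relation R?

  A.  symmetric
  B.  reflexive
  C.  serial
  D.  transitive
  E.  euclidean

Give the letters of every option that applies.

(A) symmetric: every R-edge is matched by its reverse.
(B) not reflexive: not a R a.
(C) not serial: f has no R-successor.
(D) not transitive: a R d and d R a but not a R a.
(E) not euclidean: c R b and c R d but not b R d.

A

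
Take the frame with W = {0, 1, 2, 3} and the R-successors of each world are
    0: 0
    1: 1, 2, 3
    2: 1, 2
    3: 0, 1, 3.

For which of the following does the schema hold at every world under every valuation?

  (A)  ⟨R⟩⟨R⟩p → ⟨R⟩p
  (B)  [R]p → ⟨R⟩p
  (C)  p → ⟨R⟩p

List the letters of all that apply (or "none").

R is reflexive: each world relates to itself.
R is not transitive: 1 R 3 and 3 R 0 but not 1 R 0.
R is serial: every world has an R-successor.
(A) the dual of axiom 4: valid iff R is transitive. R is not transitive — not valid.
(B) [R]p → ⟨R⟩p is axiom D; it is valid on a frame exactly when R is serial. R is serial, so valid.
(C) the dual of axiom T: valid iff R is reflexive. R is reflexive — valid.

B, C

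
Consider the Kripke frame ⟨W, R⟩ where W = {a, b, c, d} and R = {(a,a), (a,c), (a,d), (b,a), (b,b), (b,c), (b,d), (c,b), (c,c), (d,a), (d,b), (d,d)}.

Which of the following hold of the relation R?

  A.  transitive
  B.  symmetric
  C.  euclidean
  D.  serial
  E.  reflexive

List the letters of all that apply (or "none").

D, E

(A) not transitive: a R c and c R b but not a R b.
(B) not symmetric: a R c but not c R a.
(C) not euclidean: a R c and a R a but not c R a.
(D) serial: every world has an R-successor.
(E) reflexive: each world relates to itself.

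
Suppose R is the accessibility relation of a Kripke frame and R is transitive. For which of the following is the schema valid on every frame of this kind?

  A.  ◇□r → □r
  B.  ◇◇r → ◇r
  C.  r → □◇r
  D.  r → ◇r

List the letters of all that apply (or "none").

B

(A) ◇□r → □r (the dual of axiom 5) characterises the euclidean frames. Such an R need not be euclidean — not valid.
(B) ◇◇r → ◇r is the dual of axiom 4; it is valid on a frame exactly when R is transitive. Every such R is transitive, so valid.
(C) r → □◇r (axiom B) characterises the symmetric frames. Such an R need not be symmetric — not valid.
(D) r → ◇r (the dual of axiom T) characterises the reflexive frames. Such an R need not be reflexive — not valid.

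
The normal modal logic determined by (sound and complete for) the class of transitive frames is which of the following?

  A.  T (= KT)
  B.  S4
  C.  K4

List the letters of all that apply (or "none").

(A) T (= KT) is determined by the class of reflexive frames.
(B) S4 is determined by the class of reflexive and transitive frames.
(C) K4 is determined by exactly this class.

C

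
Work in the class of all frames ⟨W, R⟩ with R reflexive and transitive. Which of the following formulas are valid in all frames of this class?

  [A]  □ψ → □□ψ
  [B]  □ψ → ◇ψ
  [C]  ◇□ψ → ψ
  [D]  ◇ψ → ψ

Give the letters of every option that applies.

A, B

Reflexive relations are serial.
(A) □ψ → □□ψ (axiom 4) characterises the transitive frames. Every such R is transitive — valid.
(B) □ψ → ◇ψ is axiom D; it is valid on a frame exactly when R is serial. Every such R is serial, so valid.
(C) the dual of axiom B: valid iff R is symmetric. Such an R need not be symmetric — not valid.
(D) ◇ψ → ψ is valid only on frames where every R-edge is a self-loop. Such an R need not be a subset of the identity — not valid.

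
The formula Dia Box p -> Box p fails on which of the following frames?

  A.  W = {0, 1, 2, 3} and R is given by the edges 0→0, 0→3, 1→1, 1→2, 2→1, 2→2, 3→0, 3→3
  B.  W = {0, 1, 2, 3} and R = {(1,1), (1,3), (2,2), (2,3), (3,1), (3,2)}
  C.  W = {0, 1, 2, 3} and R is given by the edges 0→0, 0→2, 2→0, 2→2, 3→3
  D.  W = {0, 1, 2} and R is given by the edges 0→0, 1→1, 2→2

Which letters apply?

B

The schema Dia Box p -> Box p is the dual of axiom 5; it is valid on a frame iff R is euclidean.
(A) R is euclidean (any two R-successors of the same world are R-related), so the schema is valid here.
(B) R is not euclidean (3 R 1 and 3 R 2 but not 1 R 2), so the schema fails here.
(C) R is euclidean (any two R-successors of the same world are R-related), so the schema is valid here.
(D) R is euclidean (any two R-successors of the same world are R-related), so the schema is valid here.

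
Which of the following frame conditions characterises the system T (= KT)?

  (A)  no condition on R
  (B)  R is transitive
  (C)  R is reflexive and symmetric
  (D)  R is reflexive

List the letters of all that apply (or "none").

(A) this class determines K, not T (= KT).
(B) this class determines K4, not T (= KT).
(C) this class determines B (= KTB), not T (= KT).
(D) T (= KT) is sound and complete for exactly this class.

D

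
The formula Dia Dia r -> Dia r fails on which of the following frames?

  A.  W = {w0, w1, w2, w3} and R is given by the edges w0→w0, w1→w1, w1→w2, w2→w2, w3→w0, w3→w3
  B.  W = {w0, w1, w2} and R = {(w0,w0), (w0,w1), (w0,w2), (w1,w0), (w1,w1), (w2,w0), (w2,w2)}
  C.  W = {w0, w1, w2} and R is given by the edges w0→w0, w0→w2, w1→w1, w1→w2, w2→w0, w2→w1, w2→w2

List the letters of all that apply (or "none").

The schema Dia Dia r -> Dia r is the dual of axiom 4; it is valid on a frame iff R is transitive.
(A) R is transitive (R is closed under composition), so the schema is valid here.
(B) R is not transitive (w1 R w0 and w0 R w2 but not w1 R w2), so the schema fails here.
(C) R is not transitive (w0 R w2 and w2 R w1 but not w0 R w1), so the schema fails here.

B, C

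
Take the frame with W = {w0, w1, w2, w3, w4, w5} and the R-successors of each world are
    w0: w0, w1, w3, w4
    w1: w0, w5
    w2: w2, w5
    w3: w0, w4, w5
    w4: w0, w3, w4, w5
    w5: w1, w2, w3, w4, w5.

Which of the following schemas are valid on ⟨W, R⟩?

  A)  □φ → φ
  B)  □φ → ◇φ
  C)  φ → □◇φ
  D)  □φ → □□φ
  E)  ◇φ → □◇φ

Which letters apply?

B, C

R is not reflexive: not w1 R w1.
R is symmetric: every R-edge is matched by its reverse.
R is not transitive: w0 R w1 and w1 R w5 but not w0 R w5.
R is not euclidean: w0 R w1 and w0 R w3 but not w1 R w3.
R is serial: every world has an R-successor.
(A) □φ → φ (axiom T) characterises the reflexive frames. R is not reflexive — not valid.
(B) □φ → ◇φ (axiom D) characterises the serial frames. R is serial — valid.
(C) axiom B: valid iff R is symmetric. R is symmetric — valid.
(D) □φ → □□φ is axiom 4; it is valid on a frame exactly when R is transitive. R is not transitive, so not valid.
(E) axiom 5: valid iff R is euclidean. R is not euclidean — not valid.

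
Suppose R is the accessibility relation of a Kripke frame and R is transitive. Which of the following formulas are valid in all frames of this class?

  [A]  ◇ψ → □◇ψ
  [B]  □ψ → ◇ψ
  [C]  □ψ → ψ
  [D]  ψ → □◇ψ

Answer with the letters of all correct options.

(A) ◇ψ → □◇ψ (axiom 5) characterises the euclidean frames. Such an R need not be euclidean — not valid.
(B) □ψ → ◇ψ is axiom D, which corresponds to seriality. Such an R need not be serial — not valid.
(C) □ψ → ψ is axiom T; it is valid on a frame exactly when R is reflexive. Such an R need not be reflexive, so not valid.
(D) axiom B: valid iff R is symmetric. Such an R need not be symmetric — not valid.

none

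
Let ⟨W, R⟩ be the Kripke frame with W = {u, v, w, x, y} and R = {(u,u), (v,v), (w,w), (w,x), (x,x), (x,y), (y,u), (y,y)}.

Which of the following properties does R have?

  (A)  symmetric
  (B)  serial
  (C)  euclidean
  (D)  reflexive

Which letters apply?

(A) not symmetric: w R x but not x R w.
(B) serial: every world has an R-successor.
(C) not euclidean: w R x and w R w but not x R w.
(D) reflexive: each world relates to itself.

B, D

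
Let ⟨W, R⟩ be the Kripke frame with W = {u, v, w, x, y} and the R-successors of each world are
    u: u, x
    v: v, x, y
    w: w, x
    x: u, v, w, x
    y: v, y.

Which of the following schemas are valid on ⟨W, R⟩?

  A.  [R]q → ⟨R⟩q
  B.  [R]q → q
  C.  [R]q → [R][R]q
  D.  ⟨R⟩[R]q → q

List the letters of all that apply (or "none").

A, B, D

R is reflexive: each world relates to itself.
R is symmetric: every R-edge is matched by its reverse.
R is not transitive: u R x and x R v but not u R v.
R is serial: every world has an R-successor.
(A) [R]q → ⟨R⟩q (axiom D) characterises the serial frames. R is serial — valid.
(B) axiom T: valid iff R is reflexive. R is reflexive — valid.
(C) axiom 4: valid iff R is transitive. R is not transitive — not valid.
(D) ⟨R⟩[R]q → q (the dual of axiom B) characterises the symmetric frames. R is symmetric — valid.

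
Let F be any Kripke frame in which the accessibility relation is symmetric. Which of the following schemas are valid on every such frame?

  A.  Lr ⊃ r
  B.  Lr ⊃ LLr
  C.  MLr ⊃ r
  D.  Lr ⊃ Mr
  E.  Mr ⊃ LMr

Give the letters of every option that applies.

(A) Lr ⊃ r (axiom T) characterises the reflexive frames. Such an R need not be reflexive — not valid.
(B) Lr ⊃ LLr is axiom 4; it is valid on a frame exactly when R is transitive. Such an R need not be transitive, so not valid.
(C) MLr ⊃ r is the dual of axiom B, which corresponds to symmetry. Every such R is symmetric — valid.
(D) Lr ⊃ Mr is axiom D; it is valid on a frame exactly when R is serial. Such an R need not be serial, so not valid.
(E) axiom 5: valid iff R is euclidean. Such an R need not be euclidean — not valid.

C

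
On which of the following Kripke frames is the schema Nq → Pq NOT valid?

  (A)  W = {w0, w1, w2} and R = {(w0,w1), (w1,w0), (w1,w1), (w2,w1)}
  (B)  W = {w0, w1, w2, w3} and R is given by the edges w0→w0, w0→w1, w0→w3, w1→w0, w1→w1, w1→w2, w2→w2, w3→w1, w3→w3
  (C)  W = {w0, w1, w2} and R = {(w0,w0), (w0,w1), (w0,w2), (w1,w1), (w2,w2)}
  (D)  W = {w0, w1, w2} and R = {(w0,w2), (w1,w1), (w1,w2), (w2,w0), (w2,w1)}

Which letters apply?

The schema Nq → Pq is axiom D; it is valid on a frame iff R is serial.
(A) R is serial (every world has an R-successor), so the schema is valid here.
(B) R is serial (every world has an R-successor), so the schema is valid here.
(C) R is serial (every world has an R-successor), so the schema is valid here.
(D) R is serial (every world has an R-successor), so the schema is valid here.

none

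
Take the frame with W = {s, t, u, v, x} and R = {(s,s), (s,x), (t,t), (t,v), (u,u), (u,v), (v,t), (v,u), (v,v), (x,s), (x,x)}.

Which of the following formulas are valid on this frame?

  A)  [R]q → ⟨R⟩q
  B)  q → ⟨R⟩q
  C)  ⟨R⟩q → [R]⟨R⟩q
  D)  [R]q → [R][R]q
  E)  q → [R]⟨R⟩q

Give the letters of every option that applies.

A, B, E

R is reflexive: each world relates to itself.
R is symmetric: every R-edge is matched by its reverse.
R is not transitive: t R v and v R u but not t R u.
R is not euclidean: v R t and v R u but not t R u.
R is serial: every world has an R-successor.
(A) [R]q → ⟨R⟩q is axiom D; it is valid on a frame exactly when R is serial. R is serial, so valid.
(B) the dual of axiom T: valid iff R is reflexive. R is reflexive — valid.
(C) ⟨R⟩q → [R]⟨R⟩q is axiom 5; it is valid on a frame exactly when R is euclidean. R is not euclidean, so not valid.
(D) axiom 4: valid iff R is transitive. R is not transitive — not valid.
(E) axiom B: valid iff R is symmetric. R is symmetric — valid.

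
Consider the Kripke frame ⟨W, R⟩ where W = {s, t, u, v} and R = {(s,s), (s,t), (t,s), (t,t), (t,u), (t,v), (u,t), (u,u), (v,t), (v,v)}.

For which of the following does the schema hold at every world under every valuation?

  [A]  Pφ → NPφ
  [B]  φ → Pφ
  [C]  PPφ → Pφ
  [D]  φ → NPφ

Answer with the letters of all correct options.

B, D

R is reflexive: each world relates to itself.
R is symmetric: every R-edge is matched by its reverse.
R is not transitive: s R t and t R u but not s R u.
R is not euclidean: t R s and t R u but not s R u.
(A) Pφ → NPφ is axiom 5; it is valid on a frame exactly when R is euclidean. R is not euclidean, so not valid.
(B) φ → Pφ is the dual of axiom T; it is valid on a frame exactly when R is reflexive. R is reflexive, so valid.
(C) the dual of axiom 4: valid iff R is transitive. R is not transitive — not valid.
(D) φ → NPφ is axiom B, which corresponds to symmetry. R is symmetric — valid.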